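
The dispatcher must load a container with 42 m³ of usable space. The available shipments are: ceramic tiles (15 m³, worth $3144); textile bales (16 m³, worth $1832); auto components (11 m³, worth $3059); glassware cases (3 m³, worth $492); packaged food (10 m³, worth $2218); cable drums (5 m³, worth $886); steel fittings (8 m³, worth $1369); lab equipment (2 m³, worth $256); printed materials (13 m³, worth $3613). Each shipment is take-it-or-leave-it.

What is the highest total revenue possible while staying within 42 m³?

By revenue per m³: auto components 278.09, printed materials 277.92, packaged food 221.80 lead.
Taking the top-ratio shipments first gives auto components + glassware cases + packaged food + cable drums + printed materials for 10268 (42 m³).
The 15 m³ tied up in packaged food and cable drums is better spent on ceramic tiles — total rises to 10308 (42 m³).
Next best is auto components + glassware cases + packaged food + cable drums + printed materials at 10268 (42 m³) — short by 40.

10308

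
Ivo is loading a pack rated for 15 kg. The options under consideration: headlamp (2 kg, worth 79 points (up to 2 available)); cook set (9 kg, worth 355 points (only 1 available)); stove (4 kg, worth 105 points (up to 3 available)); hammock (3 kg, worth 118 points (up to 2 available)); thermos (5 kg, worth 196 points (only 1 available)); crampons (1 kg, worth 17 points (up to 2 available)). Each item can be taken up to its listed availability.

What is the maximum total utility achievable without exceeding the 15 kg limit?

A density-first pass picks 2×headlamp + cook set + 2×crampons — 547 at 15 kg.
Dropping 2×headlamp and 2×crampons frees 6 kg; slotting in 2×hammock (6 kg) lifts the total to 591 at 15 kg.

591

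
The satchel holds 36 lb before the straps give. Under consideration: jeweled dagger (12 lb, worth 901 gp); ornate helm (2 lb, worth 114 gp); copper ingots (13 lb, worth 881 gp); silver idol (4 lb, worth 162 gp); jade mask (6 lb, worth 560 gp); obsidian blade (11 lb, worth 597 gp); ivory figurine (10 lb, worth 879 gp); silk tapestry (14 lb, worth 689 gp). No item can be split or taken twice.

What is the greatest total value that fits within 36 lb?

Density check — jade mask 93.33, ivory figurine 87.90, jeweled dagger 75.08, copper ingots 67.77 are the best per lb.
The ratio heuristic lands on jeweled dagger + ornate helm + silver idol + jade mask + ivory figurine (2616) but leaves 2 lb idle.
The 12 lb tied up in ornate helm and silver idol and jade mask is better spent on copper ingots — total rises to 2661 (35 lb).
The closest alternative, jeweled dagger + ornate helm + silver idol + jade mask + ivory figurine, reaches only 2616.

2661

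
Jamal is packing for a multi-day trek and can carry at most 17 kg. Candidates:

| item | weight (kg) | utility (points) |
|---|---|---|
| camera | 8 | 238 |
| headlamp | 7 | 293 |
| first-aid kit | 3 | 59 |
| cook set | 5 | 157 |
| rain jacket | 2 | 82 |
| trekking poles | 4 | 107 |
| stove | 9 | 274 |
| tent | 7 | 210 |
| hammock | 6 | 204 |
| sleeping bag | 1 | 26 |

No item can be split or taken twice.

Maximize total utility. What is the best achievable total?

613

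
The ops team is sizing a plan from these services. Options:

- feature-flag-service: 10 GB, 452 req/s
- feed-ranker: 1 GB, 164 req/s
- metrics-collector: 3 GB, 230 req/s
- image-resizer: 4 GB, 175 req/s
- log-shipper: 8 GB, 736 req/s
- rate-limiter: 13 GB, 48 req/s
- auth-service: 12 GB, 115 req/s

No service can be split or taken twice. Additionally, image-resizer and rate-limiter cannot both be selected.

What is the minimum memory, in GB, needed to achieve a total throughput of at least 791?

Need the lightest bundle worth ≥ 791.
Taking feed-ranker + log-shipper gives 900 (≥ 791) for 9 GB.
Any bundle with less than 9 GB falls short of 791.

9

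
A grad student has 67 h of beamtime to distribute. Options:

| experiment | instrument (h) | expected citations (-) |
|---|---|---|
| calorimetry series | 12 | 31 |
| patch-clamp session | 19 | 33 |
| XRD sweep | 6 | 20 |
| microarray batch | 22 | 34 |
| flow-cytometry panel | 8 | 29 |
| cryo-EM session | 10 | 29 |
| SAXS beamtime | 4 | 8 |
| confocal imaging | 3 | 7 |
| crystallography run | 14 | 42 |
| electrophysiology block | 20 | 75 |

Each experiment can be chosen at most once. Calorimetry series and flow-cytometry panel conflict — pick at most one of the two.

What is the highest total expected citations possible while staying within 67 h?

210

The ratio ordering already packs tightly: XRD sweep + flow-cytometry panel + cryo-EM session + SAXS beamtime + confocal imaging + crystallography run + electrophysiology block, 65 h, 210.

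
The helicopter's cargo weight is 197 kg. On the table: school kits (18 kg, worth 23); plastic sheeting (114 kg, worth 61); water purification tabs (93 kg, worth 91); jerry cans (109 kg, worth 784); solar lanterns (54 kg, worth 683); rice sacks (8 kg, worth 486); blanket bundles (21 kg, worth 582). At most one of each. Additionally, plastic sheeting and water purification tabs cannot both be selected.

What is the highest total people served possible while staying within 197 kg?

2535

Best packing: jerry cans + solar lanterns + rice sacks + blanket bundles — 192 kg, 2535 total.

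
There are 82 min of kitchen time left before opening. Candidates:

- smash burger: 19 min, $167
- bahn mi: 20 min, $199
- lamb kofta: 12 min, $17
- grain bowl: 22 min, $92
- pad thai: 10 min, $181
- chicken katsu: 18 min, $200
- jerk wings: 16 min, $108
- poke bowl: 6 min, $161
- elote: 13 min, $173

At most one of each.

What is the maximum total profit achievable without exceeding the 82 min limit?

By profit per min: poke bowl 26.83, pad thai 18.10, elote 13.31, chicken katsu 11.11 lead.
The ratio heuristic lands on bahn mi + lamb kofta + pad thai + chicken katsu + poke bowl + elote (931) but leaves 3 min idle.
Replace bahn mi and lamb kofta with smash burger + jerk wings: the trade gains 59 net, giving 990 at 82 min.
No other feasible combination exceeds 990.

990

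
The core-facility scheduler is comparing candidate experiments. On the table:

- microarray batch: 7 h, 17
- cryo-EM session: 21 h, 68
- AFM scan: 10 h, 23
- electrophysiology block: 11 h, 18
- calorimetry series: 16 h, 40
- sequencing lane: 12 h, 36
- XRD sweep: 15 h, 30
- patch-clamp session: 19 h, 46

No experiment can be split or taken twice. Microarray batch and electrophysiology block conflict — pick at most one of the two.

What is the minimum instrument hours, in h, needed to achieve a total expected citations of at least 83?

28

Look for the lowest-instrument combination reaching 83.
microarray batch + cryo-EM session: 85 expected citations at 28 h.
No combination under 28 h hits 83.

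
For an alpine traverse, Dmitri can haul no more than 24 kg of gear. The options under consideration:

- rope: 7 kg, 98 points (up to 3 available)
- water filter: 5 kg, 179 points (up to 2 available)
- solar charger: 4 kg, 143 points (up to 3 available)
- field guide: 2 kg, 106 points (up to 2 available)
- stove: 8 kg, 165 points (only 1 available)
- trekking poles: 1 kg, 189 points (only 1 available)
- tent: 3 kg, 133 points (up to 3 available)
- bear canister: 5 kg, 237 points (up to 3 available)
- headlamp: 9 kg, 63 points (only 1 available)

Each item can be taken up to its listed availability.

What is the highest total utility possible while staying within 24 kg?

1274

Ranking by ratio (utility/kg): trekking poles 189.00, field guide 53.00, bear canister 47.40.
Greedy by ratio would take 2×field guide + trekking poles + tent + 3×bear canister: 23 kg used, total 1245.
Replace bear canister with 2×tent: the trade gains 29 net, giving 1274 at 24 kg.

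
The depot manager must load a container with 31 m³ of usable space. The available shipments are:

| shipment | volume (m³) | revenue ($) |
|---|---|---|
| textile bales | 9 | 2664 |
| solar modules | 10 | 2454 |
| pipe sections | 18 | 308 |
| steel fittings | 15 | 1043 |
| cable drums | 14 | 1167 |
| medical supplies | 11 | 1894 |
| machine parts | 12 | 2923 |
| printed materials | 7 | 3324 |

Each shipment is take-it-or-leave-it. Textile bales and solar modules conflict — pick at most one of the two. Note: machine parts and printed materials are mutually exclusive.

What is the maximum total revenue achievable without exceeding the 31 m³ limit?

7882

By revenue per m³: printed materials 474.86, textile bales 296.00, solar modules 245.40, machine parts 243.58 lead.
Best packing: textile bales + medical supplies + printed materials — 27 m³, 7882 total.
Runner-up solar modules + medical supplies + printed materials tops out at 7672.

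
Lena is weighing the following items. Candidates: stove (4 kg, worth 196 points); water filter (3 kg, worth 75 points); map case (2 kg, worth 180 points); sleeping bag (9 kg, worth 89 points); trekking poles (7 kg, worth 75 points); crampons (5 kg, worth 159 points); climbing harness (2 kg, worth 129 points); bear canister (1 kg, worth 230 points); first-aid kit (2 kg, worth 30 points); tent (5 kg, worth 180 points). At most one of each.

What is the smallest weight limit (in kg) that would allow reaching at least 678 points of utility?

9

Look for the lowest-weight combination reaching 678.
Taking stove + map case + climbing harness + bear canister gives 735 (≥ 678) for 9 kg.
Any bundle with less than 9 kg falls short of 678.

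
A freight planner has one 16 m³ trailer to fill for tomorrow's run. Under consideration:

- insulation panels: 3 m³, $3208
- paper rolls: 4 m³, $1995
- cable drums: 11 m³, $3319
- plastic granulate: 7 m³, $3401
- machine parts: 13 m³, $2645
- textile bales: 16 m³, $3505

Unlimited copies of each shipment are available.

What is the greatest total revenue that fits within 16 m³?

By revenue per m³: insulation panels 1069.33, paper rolls 498.75, plastic granulate 485.86 lead.
Best packing: 5×insulation panels — 15 m³, 16040 total.
That's the maximum — no swap from here does better than 16040.

16040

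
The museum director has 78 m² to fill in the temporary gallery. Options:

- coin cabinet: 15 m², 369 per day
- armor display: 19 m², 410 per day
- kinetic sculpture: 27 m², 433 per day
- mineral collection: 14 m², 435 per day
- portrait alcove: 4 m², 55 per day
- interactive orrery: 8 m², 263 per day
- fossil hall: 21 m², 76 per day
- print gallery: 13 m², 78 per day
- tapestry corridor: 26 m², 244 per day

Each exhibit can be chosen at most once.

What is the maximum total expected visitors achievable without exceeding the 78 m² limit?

Greedy by ratio would take coin cabinet + armor display + mineral collection + portrait alcove + interactive orrery + print gallery: 73 m² used, total 1610.
The 25 m² tied up in portrait alcove and interactive orrery and print gallery is better spent on kinetic sculpture — total rises to 1647 (75 m²).
Runner-up coin cabinet + armor display + mineral collection + portrait alcove + interactive orrery + print gallery tops out at 1610.

1647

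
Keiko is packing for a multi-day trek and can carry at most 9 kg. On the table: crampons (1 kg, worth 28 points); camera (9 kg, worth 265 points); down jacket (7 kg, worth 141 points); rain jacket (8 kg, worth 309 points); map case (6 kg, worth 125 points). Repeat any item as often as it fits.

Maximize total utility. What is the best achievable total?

337

The ratio ordering already packs tightly: crampons + rain jacket, 9 kg, 337.
Every other selection either busts 9 kg or fails to beat 337.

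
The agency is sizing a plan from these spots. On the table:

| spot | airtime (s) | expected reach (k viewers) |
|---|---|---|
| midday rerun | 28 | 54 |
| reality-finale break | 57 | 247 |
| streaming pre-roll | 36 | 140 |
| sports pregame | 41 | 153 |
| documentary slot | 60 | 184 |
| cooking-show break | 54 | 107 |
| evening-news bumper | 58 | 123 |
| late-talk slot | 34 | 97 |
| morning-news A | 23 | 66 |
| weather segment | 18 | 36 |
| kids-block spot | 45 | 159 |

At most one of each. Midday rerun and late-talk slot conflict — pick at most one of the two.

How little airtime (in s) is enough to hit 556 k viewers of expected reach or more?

143

Need the lightest bundle worth ≥ 556.
reality-finale break + sports pregame + kids-block spot: 559 expected reach at 143 s.
Below 143 s the best achievable stays under 556.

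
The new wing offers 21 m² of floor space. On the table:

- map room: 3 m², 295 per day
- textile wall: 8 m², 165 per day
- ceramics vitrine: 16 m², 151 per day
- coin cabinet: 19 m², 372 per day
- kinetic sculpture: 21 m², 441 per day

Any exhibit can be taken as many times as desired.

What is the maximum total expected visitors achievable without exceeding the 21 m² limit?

2065

Best packing: 7×map room — 21 m², 2065 total.
That's the maximum — no swap from here does better than 2065.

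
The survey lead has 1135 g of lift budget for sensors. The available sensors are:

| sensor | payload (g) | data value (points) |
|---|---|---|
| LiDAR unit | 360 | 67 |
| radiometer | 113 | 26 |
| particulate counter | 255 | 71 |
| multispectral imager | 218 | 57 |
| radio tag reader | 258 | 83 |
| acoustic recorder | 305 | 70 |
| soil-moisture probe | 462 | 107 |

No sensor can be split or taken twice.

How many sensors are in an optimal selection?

Best achievable data value is 287.
For example radiometer + particulate counter + radio tag reader + soil-moisture probe achieves it, using 1088 g.
Every optimal selection uses 4 sensors.

4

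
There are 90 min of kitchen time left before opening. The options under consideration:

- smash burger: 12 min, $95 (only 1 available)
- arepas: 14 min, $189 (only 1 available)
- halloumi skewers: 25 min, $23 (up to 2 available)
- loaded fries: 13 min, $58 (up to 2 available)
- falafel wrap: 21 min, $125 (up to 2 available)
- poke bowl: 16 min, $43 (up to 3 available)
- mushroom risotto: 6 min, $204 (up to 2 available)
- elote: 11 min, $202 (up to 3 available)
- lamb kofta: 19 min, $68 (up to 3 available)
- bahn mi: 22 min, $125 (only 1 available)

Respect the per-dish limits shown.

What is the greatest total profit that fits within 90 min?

A density-first pass picks smash burger + arepas + loaded fries + 2×mushroom risotto + 3×elote — 1356 at 84 min.
Dropping loaded fries frees 13 min; slotting in lamb kofta (19 min) lifts the total to 1366 at 90 min.
Every other selection either busts 90 min or exceeds an availability limit or fails to beat 1366.

1366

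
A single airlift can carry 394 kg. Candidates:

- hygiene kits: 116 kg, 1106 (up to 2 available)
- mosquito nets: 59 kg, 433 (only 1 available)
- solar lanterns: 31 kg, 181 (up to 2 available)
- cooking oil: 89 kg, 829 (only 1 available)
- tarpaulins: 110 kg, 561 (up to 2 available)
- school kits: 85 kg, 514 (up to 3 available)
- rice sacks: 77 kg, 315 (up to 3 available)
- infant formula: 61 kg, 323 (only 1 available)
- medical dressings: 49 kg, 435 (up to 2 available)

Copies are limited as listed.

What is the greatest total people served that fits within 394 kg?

Density check — hygiene kits 9.53, cooking oil 9.31, medical dressings 8.88 are the best per kg.
Taking the top-ratio supplies first gives 2×hygiene kits + cooking oil + medical dressings for 3476 (370 kg).
The 89 kg tied up in cooking oil is better spent on mosquito nets + medical dressings — total rises to 3515 (389 kg).

3515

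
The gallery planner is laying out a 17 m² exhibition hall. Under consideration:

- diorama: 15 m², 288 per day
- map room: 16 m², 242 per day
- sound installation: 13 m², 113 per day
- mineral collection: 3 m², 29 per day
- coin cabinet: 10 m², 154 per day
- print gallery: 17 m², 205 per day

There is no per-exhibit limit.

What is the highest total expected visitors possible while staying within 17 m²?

288

The ratio ordering already packs tightly: diorama, 15 m², 288.
The spare 2 m² is too small for any remaining exhibit, and no exchange beats 288.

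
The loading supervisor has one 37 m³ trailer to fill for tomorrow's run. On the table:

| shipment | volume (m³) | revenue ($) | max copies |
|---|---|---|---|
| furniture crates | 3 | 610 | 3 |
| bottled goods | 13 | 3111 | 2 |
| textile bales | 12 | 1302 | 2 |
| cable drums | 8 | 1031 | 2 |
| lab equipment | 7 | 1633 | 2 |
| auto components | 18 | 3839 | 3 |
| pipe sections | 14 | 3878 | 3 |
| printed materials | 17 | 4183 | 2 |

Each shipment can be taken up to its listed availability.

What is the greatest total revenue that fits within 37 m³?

9586

The ratio heuristic lands on lab equipment + 2×pipe sections (9389) but leaves 2 m³ idle.
Replace lab equipment with 3×furniture crates: the trade gains 197 net, giving 9586 at 37 m³.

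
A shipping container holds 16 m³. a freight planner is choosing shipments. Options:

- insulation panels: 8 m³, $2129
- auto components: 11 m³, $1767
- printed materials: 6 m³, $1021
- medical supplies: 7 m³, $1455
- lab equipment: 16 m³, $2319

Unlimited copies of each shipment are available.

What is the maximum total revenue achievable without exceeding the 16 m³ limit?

2×insulation panels uses 16 of the 16 m³ and totals 4258.
No other feasible combination exceeds 4258.

4258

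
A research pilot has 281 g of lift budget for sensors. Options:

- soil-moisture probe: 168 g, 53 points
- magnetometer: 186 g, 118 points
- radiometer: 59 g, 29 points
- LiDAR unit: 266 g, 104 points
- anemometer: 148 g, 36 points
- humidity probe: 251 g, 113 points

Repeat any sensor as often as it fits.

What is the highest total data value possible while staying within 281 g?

147

Taking magnetometer + radiometer: 245 g used, 147 in data value.
Nothing else within 281 g beats 147.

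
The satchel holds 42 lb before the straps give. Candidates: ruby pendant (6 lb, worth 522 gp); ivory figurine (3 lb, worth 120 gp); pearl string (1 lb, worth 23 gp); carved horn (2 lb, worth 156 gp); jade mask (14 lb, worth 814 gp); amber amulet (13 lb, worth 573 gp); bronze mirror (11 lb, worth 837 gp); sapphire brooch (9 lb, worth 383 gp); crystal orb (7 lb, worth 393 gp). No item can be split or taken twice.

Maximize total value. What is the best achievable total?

By value per lb: ruby pendant 87.00, carved horn 78.00, bronze mirror 76.09 lead.
Taking ruby pendant + pearl string + carved horn + jade mask + bronze mirror + crystal orb: 41 lb used, 2745 in value.
The closest alternative, ruby pendant + carved horn + jade mask + bronze mirror + crystal orb, reaches only 2722.

2745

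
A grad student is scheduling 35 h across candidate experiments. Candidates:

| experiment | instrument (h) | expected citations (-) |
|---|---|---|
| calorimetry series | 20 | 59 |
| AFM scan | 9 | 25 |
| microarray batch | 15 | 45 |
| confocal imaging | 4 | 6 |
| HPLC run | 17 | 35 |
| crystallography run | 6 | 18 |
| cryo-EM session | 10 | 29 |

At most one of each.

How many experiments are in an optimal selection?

2

Best achievable expected citations is 104.
One optimal bundle: calorimetry series + microarray batch (35 h).
Any selection reaching 104 contains exactly 2 experiments.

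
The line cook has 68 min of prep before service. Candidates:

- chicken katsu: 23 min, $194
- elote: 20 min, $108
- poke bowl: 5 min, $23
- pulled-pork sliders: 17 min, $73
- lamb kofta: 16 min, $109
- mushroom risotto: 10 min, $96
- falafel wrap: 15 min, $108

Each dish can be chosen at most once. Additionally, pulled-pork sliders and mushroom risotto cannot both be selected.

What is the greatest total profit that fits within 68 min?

507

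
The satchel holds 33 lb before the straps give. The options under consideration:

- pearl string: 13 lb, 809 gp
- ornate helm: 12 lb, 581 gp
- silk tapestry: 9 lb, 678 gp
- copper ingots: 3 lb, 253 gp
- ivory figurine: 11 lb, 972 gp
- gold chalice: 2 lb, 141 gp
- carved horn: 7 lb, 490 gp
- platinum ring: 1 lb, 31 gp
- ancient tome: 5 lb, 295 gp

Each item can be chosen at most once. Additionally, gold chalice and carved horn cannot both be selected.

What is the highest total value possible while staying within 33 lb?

Taking silk tapestry + ivory figurine + carved horn + platinum ring + ancient tome: 33 lb used, 2466 in value.
Nothing else feasible within 33 lb beats 2466.

2466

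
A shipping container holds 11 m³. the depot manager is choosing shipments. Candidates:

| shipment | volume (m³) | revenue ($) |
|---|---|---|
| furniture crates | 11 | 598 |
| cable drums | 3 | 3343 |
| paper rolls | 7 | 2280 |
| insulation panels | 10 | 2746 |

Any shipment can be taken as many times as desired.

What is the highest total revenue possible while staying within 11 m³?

10029

Ranking by ratio (revenue/m³): cable drums 1114.33, paper rolls 325.71, insulation panels 274.60, furniture crates 54.36.
3×cable drums uses 9 of the 11 m³ and totals 10029.
The spare 2 m³ is too small for any remaining shipment, and no exchange beats 10029.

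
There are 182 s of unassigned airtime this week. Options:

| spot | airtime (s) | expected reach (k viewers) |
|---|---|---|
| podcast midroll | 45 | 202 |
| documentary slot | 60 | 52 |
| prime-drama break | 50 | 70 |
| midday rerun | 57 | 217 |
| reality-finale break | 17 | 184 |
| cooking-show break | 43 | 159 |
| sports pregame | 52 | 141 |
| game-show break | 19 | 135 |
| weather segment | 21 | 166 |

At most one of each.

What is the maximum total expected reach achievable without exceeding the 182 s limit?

By expected reach per s: reality-finale break 10.82, weather segment 7.90, game-show break 7.11, podcast midroll 4.49 lead.
Taking podcast midroll + midday rerun + reality-finale break + game-show break + weather segment: 159 s used, 904 in expected reach.

904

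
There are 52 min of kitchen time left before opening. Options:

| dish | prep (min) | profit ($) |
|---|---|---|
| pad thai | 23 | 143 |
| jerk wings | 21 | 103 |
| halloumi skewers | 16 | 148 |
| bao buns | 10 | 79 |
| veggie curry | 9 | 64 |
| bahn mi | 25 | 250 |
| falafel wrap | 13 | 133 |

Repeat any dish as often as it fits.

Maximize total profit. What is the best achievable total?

The ratio ordering already packs tightly: 4×falafel wrap, 52 min, 532.
Every other selection either busts 52 min or fails to beat 532.

532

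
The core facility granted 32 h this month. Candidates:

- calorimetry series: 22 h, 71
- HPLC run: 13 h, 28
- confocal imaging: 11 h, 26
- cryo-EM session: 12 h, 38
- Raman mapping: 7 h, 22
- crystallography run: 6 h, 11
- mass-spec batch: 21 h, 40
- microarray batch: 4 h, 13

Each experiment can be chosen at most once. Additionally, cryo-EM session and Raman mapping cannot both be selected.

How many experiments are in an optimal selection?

3

Optimal total is 95.
One optimal bundle: calorimetry series + crystallography run + microarray batch (32 h).
All optima have 3 experiments.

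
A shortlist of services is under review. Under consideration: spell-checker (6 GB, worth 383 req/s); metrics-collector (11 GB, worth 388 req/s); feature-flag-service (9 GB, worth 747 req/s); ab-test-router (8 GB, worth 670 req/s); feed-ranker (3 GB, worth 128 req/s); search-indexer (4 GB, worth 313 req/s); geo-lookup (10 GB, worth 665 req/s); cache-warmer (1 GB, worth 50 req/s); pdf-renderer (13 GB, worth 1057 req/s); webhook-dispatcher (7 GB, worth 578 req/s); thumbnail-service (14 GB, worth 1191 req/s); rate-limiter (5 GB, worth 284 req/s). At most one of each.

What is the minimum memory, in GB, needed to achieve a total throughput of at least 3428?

Minimise GB subject to total throughput ≥ 3428.
feature-flag-service + ab-test-router + search-indexer + webhook-dispatcher + thumbnail-service reaches 3499 using 42 GB.
Below 42 GB the best achievable stays under 3428.

42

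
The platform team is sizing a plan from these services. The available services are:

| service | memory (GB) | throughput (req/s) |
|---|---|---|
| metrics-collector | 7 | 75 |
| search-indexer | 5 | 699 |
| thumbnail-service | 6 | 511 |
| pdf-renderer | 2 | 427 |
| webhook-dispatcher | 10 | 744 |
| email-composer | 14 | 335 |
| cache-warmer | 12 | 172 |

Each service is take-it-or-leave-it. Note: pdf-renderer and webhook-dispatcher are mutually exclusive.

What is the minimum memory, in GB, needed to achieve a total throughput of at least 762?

7

Minimise GB subject to total throughput ≥ 762.
search-indexer + pdf-renderer: 1126 throughput at 7 GB.
Below 7 GB the best achievable stays under 762.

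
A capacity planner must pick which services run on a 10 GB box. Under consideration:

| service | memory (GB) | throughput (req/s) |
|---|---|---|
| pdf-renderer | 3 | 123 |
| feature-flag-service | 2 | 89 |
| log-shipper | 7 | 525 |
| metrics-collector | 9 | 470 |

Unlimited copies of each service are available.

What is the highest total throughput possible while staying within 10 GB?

Filling by ratio: feature-flag-service + log-shipper for 614, with 1 GB left unused.
The 2 GB tied up in feature-flag-service is better spent on pdf-renderer — total rises to 648 (10 GB).
No other feasible combination exceeds 648.

648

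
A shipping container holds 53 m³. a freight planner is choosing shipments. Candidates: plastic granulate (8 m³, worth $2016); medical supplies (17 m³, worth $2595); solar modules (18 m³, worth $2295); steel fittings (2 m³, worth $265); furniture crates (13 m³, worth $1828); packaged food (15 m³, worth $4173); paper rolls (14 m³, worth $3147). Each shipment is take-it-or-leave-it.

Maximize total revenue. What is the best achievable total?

11429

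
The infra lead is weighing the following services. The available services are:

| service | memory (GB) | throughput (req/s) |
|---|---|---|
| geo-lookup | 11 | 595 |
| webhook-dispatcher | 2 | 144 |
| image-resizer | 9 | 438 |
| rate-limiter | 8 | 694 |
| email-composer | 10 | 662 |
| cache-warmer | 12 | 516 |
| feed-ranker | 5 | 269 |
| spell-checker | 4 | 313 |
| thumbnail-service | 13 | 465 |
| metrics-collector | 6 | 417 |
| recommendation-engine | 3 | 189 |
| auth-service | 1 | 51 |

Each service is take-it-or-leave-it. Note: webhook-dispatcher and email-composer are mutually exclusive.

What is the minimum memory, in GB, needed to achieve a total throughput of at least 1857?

Need the lightest bundle worth ≥ 1857.
Taking rate-limiter + email-composer + spell-checker + recommendation-engine gives 1858 (≥ 1857) for 25 GB.
Any bundle with less than 25 GB falls short of 1857.

25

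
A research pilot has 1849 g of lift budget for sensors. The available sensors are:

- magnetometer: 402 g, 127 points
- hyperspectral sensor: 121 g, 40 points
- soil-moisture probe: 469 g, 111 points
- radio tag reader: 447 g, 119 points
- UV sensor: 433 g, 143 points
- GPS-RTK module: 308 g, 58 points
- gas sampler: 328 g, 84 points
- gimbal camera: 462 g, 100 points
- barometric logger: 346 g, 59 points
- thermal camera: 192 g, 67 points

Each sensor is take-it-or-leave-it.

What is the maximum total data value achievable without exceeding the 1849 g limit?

The ratio heuristic lands on magnetometer + hyperspectral sensor + radio tag reader + UV sensor + thermal camera (496) but leaves 254 g idle.
Dropping hyperspectral sensor frees 121 g; slotting in gas sampler (328 g) lifts the total to 540 at 1802 g.
The closest alternative, magnetometer + soil-moisture probe + UV sensor + gas sampler + thermal camera, reaches only 532.

540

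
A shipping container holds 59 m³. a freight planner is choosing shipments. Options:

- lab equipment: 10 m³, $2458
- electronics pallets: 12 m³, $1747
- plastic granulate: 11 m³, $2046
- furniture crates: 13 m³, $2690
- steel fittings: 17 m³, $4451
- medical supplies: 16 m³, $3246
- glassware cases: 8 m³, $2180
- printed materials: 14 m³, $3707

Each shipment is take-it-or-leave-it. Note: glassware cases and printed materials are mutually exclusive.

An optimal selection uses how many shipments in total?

4

Optimal total is 13862.
One optimal bundle: lab equipment + steel fittings + medical supplies + printed materials (57 m³).
Any selection reaching 13862 contains exactly 4 shipments.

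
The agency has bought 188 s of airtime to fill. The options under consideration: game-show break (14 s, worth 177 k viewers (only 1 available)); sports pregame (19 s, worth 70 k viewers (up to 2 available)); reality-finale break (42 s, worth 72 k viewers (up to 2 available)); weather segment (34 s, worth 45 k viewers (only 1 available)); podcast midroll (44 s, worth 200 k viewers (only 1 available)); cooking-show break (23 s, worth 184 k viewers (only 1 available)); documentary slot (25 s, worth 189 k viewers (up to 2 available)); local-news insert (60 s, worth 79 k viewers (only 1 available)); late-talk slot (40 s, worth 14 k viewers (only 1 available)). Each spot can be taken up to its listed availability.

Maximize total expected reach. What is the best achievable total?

By expected reach per s: game-show break 12.64, cooking-show break 8.00, documentary slot 7.56, podcast midroll 4.55 lead.
Best packing: game-show break + 2×sports pregame + podcast midroll + cooking-show break + 2×documentary slot — 169 s, 1079 total.
That's the maximum — no swap from here does better than 1079.

1079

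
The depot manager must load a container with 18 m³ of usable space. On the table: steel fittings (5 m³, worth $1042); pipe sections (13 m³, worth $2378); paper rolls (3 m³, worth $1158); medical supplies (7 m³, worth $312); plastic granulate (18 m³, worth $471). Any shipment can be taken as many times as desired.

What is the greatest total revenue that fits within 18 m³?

6948

By revenue per m³: paper rolls 386.00, steel fittings 208.40, pipe sections 182.92, medical supplies 44.57 lead.
The ratio ordering already packs tightly: 6×paper rolls, 18 m³, 6948.
That's the maximum — no swap from here does better than 6948.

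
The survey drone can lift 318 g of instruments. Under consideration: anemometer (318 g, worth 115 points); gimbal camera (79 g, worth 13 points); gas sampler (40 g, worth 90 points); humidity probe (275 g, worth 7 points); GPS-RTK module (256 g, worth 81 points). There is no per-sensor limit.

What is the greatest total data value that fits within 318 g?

630

7×gas sampler uses 280 of the 318 g and totals 630.
That's the maximum — no swap from here does better than 630.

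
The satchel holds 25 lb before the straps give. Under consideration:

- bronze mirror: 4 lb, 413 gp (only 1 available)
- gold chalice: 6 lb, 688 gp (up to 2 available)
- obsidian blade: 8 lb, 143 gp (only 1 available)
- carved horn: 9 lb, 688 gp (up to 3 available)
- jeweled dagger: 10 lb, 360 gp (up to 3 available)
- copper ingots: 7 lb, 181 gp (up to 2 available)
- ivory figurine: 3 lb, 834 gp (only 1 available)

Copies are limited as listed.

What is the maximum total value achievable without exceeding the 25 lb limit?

By value per lb: ivory figurine 278.00, gold chalice 114.67, bronze mirror 103.25, carved horn 76.44 lead.
The ratio heuristic lands on bronze mirror + 2×gold chalice + ivory figurine (2623) but leaves 6 lb idle.
Dropping bronze mirror frees 4 lb; slotting in carved horn (9 lb) lifts the total to 2898 at 24 lb.
That's the maximum — no swap from here does better than 2898.

2898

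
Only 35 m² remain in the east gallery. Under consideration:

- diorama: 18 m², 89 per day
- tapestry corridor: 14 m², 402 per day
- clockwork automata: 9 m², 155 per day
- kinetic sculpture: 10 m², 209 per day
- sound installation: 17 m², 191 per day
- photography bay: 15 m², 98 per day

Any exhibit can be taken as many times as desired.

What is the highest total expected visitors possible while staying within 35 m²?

820

The ratio heuristic lands on 2×tapestry corridor (804) but leaves 7 m² idle.
Replace tapestry corridor with 2×kinetic sculpture: the trade gains 16 net, giving 820 at 34 m².
The spare 1 m² is too small for any remaining exhibit, and no exchange beats 820.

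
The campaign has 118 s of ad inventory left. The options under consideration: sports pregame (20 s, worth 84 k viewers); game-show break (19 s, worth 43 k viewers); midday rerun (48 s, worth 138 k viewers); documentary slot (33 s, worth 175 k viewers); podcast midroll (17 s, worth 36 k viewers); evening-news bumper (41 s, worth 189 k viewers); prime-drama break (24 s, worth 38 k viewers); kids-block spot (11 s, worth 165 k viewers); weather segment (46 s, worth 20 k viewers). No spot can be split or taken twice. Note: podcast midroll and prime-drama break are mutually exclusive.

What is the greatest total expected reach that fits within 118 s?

613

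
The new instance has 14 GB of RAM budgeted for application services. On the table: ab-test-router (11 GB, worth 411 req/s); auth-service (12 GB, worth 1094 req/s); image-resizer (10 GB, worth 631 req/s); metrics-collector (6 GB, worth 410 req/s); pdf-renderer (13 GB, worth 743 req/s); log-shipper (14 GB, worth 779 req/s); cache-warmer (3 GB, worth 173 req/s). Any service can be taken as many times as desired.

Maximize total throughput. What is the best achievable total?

1094

Best packing: auth-service — 12 GB, 1094 total.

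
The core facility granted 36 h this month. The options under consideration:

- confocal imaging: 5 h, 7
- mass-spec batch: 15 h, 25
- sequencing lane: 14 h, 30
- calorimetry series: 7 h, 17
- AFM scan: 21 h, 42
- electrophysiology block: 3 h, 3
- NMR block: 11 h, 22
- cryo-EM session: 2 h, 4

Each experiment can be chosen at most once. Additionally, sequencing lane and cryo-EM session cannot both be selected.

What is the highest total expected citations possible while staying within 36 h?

72

By expected citations per h: calorimetry series 2.43, sequencing lane 2.14, AFM scan 2.00, NMR block 2.00 lead.
Mass-spec batch + sequencing lane + calorimetry series uses 36 of the 36 h and totals 72.
Sequencing lane + AFM scan matches that 72 at 35 h; no feasible combination exceeds it.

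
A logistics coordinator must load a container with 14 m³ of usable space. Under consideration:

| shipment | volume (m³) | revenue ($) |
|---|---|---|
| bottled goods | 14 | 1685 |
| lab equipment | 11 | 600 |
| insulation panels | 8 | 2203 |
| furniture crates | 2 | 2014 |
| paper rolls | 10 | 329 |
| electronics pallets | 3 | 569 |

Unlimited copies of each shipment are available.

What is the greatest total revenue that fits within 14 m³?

Best packing: 7×furniture crates — 14 m³, 14098 total.
Every other selection either busts 14 m³ or fails to beat 14098.

14098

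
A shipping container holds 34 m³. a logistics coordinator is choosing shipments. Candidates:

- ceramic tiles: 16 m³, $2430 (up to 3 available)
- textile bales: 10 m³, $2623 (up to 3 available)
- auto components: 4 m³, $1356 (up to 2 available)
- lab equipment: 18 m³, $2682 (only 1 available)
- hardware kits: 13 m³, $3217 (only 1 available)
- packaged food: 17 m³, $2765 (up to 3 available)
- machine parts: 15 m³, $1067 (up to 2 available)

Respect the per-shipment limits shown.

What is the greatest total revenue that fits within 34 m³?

Greedy by ratio would take 2×textile bales + 2×auto components: 28 m³ used, total 7958.
The 4 m³ tied up in auto components is better spent on textile bales — total rises to 9225 (34 m³).
Nothing else within 34 m³ beats 9225.

9225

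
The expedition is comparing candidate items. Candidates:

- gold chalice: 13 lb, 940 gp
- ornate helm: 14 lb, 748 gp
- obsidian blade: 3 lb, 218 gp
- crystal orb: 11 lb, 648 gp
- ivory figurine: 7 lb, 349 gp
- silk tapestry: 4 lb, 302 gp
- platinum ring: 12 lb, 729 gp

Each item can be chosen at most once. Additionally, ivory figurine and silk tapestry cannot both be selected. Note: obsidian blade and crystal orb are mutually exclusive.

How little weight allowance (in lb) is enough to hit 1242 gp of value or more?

Need the lightest bundle worth ≥ 1242.
gold chalice + silk tapestry reaches 1242 using 17 lb.
No combination under 17 lb hits 1242.

17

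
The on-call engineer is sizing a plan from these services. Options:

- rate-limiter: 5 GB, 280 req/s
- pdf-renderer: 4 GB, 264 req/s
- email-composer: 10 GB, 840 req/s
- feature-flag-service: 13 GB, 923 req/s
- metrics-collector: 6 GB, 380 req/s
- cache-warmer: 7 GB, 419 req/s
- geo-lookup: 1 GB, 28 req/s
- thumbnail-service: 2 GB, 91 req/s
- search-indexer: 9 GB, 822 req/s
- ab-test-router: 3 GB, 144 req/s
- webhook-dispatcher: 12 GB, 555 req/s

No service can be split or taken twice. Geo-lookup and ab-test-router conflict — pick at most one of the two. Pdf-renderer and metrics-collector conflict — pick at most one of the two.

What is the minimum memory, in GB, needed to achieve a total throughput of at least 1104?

Need the lightest bundle worth ≥ 1104.
pdf-renderer + email-composer: 1104 throughput at 14 GB.
Below 14 GB the best achievable stays under 1104.

14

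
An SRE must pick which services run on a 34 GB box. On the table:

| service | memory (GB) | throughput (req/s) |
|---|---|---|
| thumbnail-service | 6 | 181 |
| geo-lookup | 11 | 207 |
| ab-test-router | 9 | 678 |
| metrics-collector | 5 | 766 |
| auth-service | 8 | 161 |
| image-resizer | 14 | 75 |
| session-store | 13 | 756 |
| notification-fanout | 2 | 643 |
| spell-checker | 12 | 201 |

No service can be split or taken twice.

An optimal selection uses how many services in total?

The maximum throughput within 34 GB is 2843.
ab-test-router + metrics-collector + session-store + notification-fanout hits 2843 at 29 GB.
All optima have 4 services.

4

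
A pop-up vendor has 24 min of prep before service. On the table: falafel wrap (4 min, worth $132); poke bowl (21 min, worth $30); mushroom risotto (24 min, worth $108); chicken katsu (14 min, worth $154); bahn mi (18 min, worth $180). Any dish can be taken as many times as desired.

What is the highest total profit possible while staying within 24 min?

Ranking by ratio (profit/min): falafel wrap 33.00, chicken katsu 11.00, bahn mi 10.00.
The ratio ordering already packs tightly: 6×falafel wrap, 24 min, 792.
Nothing else within 24 min beats 792.

792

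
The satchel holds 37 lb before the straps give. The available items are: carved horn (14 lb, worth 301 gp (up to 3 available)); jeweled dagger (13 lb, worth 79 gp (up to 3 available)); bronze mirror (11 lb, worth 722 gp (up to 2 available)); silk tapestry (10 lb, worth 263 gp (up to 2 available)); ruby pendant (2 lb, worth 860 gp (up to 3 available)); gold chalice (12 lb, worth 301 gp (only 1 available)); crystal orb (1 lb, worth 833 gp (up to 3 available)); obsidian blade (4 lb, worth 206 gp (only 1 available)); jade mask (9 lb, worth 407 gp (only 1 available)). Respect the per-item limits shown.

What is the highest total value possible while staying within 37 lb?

6729

Best packing: 2×bronze mirror + 3×ruby pendant + 3×crystal orb + obsidian blade — 35 lb, 6729 total.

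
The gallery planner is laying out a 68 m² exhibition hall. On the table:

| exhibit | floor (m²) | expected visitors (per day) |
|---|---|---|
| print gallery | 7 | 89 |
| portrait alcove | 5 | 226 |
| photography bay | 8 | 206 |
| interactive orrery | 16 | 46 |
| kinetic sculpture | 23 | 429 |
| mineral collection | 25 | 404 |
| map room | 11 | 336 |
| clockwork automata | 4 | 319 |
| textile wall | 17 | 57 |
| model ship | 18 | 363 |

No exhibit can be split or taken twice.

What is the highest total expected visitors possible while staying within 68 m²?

Taking the top-ratio exhibits first gives print gallery + portrait alcove + photography bay + map room + clockwork automata + model ship for 1539 (53 m²).
The 8 m² tied up in photography bay is better spent on kinetic sculpture — total rises to 1762 (68 m²).
Runner-up portrait alcove + kinetic sculpture + mineral collection + map room + clockwork automata tops out at 1714.

1762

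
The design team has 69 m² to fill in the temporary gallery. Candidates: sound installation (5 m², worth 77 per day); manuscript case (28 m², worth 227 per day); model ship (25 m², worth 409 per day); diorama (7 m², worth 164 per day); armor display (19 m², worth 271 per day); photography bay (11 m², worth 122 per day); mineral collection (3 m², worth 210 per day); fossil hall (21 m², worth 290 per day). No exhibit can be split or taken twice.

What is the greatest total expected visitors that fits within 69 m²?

1195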